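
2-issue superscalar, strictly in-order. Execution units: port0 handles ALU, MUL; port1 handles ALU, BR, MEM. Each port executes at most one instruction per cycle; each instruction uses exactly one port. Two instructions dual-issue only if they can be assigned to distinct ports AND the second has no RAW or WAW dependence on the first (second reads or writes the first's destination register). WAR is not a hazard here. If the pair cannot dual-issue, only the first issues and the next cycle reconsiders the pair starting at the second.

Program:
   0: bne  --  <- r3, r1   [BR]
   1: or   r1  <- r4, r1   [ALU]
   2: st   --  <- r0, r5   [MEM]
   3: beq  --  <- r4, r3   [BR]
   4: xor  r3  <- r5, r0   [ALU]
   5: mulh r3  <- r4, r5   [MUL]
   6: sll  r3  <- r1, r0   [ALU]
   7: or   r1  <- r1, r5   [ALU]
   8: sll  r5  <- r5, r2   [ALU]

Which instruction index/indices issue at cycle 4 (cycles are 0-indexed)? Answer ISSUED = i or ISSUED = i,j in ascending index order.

[0] i0,i1  bne.BR;or.ALU  -- pair
[1] i2  st.MEM  -- no-port MEM/BR
[2] i3,i4  beq.BR;xor.ALU  -- pair
[3] i5  mulh.MUL  -- WAW r3
[4] i6,i7  sll.ALU;or.ALU  -- pair
[5] i8  sll.ALU  -- tail

ISSUED = 6,7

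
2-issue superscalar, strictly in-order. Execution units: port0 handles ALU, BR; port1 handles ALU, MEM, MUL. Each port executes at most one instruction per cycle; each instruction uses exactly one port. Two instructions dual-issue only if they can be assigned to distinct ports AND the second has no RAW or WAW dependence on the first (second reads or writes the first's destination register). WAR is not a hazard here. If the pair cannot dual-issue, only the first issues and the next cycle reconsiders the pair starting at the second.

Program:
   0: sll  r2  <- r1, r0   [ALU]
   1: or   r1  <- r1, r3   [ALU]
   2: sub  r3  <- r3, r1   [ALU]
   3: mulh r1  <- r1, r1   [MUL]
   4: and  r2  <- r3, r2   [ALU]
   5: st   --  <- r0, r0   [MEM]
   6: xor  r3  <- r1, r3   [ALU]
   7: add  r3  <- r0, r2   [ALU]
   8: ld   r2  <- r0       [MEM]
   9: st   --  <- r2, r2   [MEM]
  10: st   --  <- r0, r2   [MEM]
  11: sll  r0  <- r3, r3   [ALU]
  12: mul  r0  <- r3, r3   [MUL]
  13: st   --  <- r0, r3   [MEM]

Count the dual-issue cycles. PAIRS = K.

  cy0 -> i0&i1 (sll/or) pair
  cy1 -> i2&i3 (sub/mulh) pair
  cy2 -> i4&i5 (and/st) pair
  cy3 -> i6 (xor) WAW r3
  cy4 -> i7&i8 (add/ld) pair
  cy5 -> i9 (st) no-port MEM/MEM
  cy6 -> i10&i11 (st/sll) pair
  cy7 -> i12 (mul) no-port MUL/MEM
  cy8 -> i13 (st) tail

PAIRS = 5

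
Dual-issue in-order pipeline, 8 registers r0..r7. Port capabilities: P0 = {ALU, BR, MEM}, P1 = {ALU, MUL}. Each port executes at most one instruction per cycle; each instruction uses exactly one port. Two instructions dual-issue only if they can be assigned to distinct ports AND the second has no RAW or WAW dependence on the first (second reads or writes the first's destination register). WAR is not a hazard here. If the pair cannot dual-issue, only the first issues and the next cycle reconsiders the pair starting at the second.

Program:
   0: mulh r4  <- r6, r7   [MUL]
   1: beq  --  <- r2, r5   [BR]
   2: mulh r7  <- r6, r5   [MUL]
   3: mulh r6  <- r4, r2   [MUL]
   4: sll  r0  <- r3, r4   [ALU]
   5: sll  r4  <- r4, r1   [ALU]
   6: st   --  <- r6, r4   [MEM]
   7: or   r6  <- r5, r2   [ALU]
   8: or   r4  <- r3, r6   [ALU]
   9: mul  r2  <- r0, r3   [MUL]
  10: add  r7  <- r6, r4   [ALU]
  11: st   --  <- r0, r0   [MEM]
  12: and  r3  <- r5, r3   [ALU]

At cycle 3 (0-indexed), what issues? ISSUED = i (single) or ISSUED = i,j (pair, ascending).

ISSUED = 5

c0: i0/i1 mulh beq  pair
c1: i2 mulh  no-port MUL/MUL
c2: i3/i4 mulh sll  pair
c3: i5 sll  RAW r4
c4: i6/i7 st or  pair
c5: i8/i9 or mul  pair
c6: i10/i11 add st  pair
c7: i12 and  tail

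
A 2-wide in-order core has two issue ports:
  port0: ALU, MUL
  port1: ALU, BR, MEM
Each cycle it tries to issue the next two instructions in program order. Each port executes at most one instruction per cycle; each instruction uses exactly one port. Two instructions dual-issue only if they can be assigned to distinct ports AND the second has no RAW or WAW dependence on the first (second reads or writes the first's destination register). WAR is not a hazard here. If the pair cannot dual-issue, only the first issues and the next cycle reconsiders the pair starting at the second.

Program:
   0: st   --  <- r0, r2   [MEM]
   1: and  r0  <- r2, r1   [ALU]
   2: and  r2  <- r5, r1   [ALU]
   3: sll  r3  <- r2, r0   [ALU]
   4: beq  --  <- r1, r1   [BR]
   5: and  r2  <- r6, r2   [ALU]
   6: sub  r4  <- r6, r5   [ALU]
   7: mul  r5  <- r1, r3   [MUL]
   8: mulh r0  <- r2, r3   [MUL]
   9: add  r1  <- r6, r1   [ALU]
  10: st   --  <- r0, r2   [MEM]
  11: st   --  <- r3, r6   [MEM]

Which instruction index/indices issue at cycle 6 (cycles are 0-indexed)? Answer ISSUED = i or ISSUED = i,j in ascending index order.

ISSUED = 10

t=0 i0,i1:st.MEM and.ALU ; 2-wide
t=1 i2:and.ALU ; RAW r2
t=2 i3,i4:sll.ALU beq.BR ; 2-wide
t=3 i5,i6:and.ALU sub.ALU ; 2-wide
t=4 i7:mul.MUL ; no-port MUL/MUL
t=5 i8,i9:mulh.MUL add.ALU ; 2-wide
t=6 i10:st.MEM ; no-port MEM/MEM
t=7 i11:st.MEM ; tail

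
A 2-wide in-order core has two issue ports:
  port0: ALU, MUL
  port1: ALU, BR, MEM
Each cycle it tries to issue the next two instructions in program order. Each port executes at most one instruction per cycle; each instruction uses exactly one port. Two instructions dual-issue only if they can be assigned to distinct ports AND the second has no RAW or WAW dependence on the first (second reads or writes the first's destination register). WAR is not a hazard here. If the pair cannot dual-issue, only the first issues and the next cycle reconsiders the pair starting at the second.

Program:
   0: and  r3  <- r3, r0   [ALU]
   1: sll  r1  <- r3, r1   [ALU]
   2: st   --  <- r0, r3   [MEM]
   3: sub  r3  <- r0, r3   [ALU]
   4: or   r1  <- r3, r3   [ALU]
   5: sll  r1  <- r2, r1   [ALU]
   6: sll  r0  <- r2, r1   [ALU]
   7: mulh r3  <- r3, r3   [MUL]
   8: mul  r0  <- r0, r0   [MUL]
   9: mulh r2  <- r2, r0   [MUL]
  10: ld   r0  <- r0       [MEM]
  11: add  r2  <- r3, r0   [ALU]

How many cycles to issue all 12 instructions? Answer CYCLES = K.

#0 head=0: and i0 RAW r3
#1 head=1: sll/st i1,i2 2-wide
#2 head=3: sub i3 RAW r3
#3 head=4: or i4 RAW+WAW r1
#4 head=5: sll i5 RAW r1
#5 head=6: sll/mulh i6,i7 2-wide
#6 head=8: mul i8 no-port MUL/MUL
#7 head=9: mulh/ld i9,i10 2-wide
#8 head=11: add i11 tail

CYCLES = 9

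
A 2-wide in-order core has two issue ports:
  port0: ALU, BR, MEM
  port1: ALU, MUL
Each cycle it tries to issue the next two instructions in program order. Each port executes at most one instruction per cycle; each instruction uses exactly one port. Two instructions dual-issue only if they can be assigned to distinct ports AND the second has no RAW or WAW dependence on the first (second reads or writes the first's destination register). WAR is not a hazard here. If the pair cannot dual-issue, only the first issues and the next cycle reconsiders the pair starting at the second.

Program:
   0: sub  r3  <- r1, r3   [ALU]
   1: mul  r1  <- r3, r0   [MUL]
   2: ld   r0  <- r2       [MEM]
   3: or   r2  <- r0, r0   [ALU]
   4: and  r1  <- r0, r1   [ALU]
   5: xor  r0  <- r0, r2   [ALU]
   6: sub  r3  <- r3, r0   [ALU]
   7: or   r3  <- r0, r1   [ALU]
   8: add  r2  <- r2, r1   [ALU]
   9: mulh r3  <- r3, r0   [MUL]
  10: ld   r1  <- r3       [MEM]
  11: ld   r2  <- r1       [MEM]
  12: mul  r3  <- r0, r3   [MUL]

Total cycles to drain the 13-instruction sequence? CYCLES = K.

CYCLES = 9

0. sub.ALU @i0  | RAW r3
1. mul.MUL+ld.MEM @i1/i2  | 2-wide
2. or.ALU+and.ALU @i3/i4  | 2-wide
3. xor.ALU @i5  | RAW r0
4. sub.ALU @i6  | WAW r3
5. or.ALU+add.ALU @i7/i8  | 2-wide
6. mulh.MUL @i9  | RAW r3
7. ld.MEM @i10  | no-port MEM/MEM
8. ld.MEM+mul.MUL @i11/i12  | 2-wide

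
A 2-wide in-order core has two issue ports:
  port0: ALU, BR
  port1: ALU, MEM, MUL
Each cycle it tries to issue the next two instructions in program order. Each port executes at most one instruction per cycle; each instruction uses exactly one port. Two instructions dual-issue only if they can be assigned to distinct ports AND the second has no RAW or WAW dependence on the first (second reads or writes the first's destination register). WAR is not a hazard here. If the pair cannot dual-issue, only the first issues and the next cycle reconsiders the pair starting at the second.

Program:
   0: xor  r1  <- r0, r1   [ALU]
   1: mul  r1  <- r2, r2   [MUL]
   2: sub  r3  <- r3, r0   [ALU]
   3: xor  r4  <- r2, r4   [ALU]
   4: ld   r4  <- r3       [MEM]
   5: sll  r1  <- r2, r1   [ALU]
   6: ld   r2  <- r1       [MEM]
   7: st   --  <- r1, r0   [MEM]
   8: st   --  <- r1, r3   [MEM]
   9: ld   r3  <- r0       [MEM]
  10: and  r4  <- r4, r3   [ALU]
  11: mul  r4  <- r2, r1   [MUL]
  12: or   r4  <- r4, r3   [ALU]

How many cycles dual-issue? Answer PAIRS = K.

  cy0 -> i0 (xor.ALU) WAW r1
  cy1 -> i1/i2 (mul.MUL+sub.ALU) dual
  cy2 -> i3 (xor.ALU) WAW r4
  cy3 -> i4/i5 (ld.MEM+sll.ALU) dual
  cy4 -> i6 (ld.MEM) no-port MEM/MEM
  cy5 -> i7 (st.MEM) no-port MEM/MEM
  cy6 -> i8 (st.MEM) no-port MEM/MEM
  cy7 -> i9 (ld.MEM) RAW r3
  cy8 -> i10 (and.ALU) WAW r4
  cy9 -> i11 (mul.MUL) RAW+WAW r4
  cy10 -> i12 (or.ALU) tail

PAIRS = 2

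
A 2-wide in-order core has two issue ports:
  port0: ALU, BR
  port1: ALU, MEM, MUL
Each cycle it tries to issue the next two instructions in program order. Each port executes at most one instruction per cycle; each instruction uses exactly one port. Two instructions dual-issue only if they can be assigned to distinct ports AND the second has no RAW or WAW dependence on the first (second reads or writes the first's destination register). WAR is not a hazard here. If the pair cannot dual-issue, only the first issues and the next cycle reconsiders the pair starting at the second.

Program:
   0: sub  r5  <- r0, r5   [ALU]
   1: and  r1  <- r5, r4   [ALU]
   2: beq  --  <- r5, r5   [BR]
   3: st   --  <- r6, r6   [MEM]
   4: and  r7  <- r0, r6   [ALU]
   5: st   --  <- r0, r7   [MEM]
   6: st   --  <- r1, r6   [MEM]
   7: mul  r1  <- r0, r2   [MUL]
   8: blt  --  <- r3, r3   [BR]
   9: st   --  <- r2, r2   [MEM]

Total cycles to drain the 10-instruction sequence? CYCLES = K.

CYCLES = 7

#0 head=0: sub.ALU i0 RAW r5
#1 head=1: and.ALU;beq.BR i1+i2 2-wide
#2 head=3: st.MEM;and.ALU i3+i4 2-wide
#3 head=5: st.MEM i5 no-port MEM/MEM
#4 head=6: st.MEM i6 no-port MEM/MUL
#5 head=7: mul.MUL;blt.BR i7+i8 2-wide
#6 head=9: st.MEM i9 tail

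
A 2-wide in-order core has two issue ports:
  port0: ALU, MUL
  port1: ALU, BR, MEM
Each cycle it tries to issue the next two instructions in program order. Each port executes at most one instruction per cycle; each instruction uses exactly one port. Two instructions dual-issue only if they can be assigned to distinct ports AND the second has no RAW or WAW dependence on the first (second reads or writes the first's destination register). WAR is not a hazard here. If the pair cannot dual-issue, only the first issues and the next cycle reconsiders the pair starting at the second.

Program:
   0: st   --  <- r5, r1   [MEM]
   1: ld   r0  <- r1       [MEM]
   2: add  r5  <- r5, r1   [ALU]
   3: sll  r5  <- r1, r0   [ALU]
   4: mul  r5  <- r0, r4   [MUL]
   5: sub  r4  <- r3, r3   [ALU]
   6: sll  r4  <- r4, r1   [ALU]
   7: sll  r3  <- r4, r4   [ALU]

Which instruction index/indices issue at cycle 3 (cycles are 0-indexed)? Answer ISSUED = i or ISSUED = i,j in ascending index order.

[0] i0  st  -- no-port MEM/MEM
[1] i1&i2  ld;add  -- 2-wide
[2] i3  sll  -- WAW r5
[3] i4&i5  mul;sub  -- 2-wide
[4] i6  sll  -- RAW r4
[5] i7  sll  -- tail

ISSUED = 4,5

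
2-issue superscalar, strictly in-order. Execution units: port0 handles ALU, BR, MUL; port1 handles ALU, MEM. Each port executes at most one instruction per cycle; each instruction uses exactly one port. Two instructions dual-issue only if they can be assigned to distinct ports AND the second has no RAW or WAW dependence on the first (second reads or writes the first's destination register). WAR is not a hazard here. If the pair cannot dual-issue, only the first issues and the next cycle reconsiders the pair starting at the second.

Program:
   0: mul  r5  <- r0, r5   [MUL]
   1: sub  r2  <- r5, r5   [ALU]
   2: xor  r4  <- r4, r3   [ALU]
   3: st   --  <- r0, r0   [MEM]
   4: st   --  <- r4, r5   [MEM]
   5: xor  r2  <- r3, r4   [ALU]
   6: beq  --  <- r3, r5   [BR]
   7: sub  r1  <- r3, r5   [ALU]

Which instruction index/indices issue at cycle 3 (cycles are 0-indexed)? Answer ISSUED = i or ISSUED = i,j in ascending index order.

ISSUED = 4,5

#0 head=0: mul i0 RAW r5
#1 head=1: sub xor i1/i2 2-wide
#2 head=3: st i3 no-port MEM/MEM
#3 head=4: st xor i4/i5 2-wide
#4 head=6: beq sub i6/i7 2-wide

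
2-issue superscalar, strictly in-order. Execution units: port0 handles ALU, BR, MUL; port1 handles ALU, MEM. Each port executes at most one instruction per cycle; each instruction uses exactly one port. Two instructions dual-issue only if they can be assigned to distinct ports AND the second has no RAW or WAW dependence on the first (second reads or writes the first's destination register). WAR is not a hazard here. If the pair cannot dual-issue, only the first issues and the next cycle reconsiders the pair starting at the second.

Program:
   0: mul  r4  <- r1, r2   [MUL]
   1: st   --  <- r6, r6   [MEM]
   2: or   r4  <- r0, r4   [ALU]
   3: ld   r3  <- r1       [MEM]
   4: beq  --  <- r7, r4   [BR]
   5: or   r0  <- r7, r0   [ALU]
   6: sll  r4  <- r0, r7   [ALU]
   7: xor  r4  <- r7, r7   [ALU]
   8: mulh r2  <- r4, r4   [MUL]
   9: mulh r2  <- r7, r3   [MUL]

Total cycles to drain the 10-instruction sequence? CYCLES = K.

CYCLES = 7

#0 head=0: mul st i0/i1 dual
#1 head=2: or ld i2/i3 dual
#2 head=4: beq or i4/i5 dual
#3 head=6: sll i6 WAW r4
#4 head=7: xor i7 RAW r4
#5 head=8: mulh i8 no-port MUL/MUL
#6 head=9: mulh i9 tail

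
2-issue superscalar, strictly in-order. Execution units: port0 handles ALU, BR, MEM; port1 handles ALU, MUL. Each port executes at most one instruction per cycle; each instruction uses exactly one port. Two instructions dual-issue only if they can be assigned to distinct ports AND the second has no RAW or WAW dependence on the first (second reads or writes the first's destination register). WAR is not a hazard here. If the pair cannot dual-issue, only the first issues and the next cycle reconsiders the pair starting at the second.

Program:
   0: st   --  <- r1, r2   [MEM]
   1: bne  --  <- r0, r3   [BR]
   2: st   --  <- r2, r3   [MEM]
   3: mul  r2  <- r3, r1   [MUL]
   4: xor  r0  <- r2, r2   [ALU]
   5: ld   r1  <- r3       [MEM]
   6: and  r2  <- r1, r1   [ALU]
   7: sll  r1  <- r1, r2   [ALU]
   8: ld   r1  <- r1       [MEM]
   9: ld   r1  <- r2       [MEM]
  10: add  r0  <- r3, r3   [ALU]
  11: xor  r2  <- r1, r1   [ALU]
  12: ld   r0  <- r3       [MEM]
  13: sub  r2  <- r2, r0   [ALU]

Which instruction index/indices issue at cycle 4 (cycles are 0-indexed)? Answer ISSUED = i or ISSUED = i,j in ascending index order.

ISSUED = 6

  cy0 -> i0 (st.MEM) no-port MEM/BR
  cy1 -> i1 (bne.BR) no-port BR/MEM
  cy2 -> i2/i3 (st.MEM+mul.MUL) dual
  cy3 -> i4/i5 (xor.ALU+ld.MEM) dual
  cy4 -> i6 (and.ALU) RAW r2
  cy5 -> i7 (sll.ALU) RAW+WAW r1
  cy6 -> i8 (ld.MEM) no-port MEM/MEM
  cy7 -> i9/i10 (ld.MEM+add.ALU) dual
  cy8 -> i11/i12 (xor.ALU+ld.MEM) dual
  cy9 -> i13 (sub.ALU) tail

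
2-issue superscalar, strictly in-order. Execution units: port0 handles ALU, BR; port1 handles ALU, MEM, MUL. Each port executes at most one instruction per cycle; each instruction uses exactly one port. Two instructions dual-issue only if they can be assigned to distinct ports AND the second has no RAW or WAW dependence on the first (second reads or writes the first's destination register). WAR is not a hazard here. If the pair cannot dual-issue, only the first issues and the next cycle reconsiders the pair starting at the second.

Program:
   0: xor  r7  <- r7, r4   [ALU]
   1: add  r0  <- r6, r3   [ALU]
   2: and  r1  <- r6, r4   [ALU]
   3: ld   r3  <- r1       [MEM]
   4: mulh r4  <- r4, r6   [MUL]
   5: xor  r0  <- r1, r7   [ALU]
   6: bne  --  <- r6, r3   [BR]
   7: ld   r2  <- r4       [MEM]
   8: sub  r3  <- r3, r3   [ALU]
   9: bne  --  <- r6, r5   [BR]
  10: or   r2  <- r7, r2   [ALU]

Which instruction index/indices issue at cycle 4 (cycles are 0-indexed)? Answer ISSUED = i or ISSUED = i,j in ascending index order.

ISSUED = 6,7

#0 head=0: xor.ALU+add.ALU i0,i1 2-wide
#1 head=2: and.ALU i2 RAW r1
#2 head=3: ld.MEM i3 no-port MEM/MUL
#3 head=4: mulh.MUL+xor.ALU i4,i5 2-wide
#4 head=6: bne.BR+ld.MEM i6,i7 2-wide
#5 head=8: sub.ALU+bne.BR i8,i9 2-wide
#6 head=10: or.ALU i10 tail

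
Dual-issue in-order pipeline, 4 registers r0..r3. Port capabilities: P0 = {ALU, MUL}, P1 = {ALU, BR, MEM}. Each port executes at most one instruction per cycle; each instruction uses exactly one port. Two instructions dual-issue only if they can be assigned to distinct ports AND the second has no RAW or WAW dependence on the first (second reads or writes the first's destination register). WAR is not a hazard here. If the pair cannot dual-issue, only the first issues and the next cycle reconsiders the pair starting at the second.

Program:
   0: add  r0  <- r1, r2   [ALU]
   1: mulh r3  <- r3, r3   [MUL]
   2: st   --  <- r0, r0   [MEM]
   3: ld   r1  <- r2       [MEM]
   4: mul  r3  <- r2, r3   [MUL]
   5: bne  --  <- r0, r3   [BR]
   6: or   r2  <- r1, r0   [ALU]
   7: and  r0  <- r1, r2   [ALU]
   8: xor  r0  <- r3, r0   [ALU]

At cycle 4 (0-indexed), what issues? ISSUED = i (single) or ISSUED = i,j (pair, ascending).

t=0 i0/i1:add+mulh ; pair
t=1 i2:st ; no-port MEM/MEM
t=2 i3/i4:ld+mul ; pair
t=3 i5/i6:bne+or ; pair
t=4 i7:and ; RAW+WAW r0
t=5 i8:xor ; tail

ISSUED = 7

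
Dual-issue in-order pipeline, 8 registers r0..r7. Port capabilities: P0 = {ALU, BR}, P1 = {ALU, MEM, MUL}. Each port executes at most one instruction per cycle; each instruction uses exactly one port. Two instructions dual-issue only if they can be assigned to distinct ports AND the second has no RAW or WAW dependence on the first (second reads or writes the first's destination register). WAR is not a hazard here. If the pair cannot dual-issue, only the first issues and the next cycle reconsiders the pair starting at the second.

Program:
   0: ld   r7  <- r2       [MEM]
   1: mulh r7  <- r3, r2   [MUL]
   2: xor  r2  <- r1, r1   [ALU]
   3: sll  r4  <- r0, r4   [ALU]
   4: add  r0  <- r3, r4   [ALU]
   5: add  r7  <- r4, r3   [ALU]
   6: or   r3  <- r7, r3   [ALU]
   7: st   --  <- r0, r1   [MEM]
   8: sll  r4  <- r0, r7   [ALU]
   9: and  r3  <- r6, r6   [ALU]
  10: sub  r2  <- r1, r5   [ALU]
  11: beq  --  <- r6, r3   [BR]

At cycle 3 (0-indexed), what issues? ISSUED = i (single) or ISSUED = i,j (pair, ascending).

  cy0 -> i0 (ld.MEM) no-port MEM/MUL
  cy1 -> i1,i2 (mulh.MUL;xor.ALU) pair
  cy2 -> i3 (sll.ALU) RAW r4
  cy3 -> i4,i5 (add.ALU;add.ALU) pair
  cy4 -> i6,i7 (or.ALU;st.MEM) pair
  cy5 -> i8,i9 (sll.ALU;and.ALU) pair
  cy6 -> i10,i11 (sub.ALU;beq.BR) pair

ISSUED = 4,5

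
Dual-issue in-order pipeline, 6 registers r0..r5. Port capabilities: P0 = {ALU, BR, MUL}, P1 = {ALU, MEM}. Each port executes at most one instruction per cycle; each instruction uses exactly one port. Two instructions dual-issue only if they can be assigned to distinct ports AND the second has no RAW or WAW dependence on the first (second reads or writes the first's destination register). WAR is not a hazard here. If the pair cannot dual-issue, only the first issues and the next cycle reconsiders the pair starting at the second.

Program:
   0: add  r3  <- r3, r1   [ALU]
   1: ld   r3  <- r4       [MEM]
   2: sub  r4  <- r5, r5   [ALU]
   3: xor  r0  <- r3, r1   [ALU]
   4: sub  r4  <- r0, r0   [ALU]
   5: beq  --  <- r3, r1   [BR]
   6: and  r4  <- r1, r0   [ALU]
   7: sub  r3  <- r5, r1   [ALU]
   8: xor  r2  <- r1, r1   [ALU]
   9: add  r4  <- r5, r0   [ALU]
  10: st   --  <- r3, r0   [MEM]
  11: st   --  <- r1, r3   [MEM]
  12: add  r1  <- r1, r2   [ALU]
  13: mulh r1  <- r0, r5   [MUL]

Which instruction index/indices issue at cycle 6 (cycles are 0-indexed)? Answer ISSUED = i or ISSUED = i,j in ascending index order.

ISSUED = 10

t=0 i0:add.ALU ; WAW r3
t=1 i1+i2:ld.MEM;sub.ALU ; pair
t=2 i3:xor.ALU ; RAW r0
t=3 i4+i5:sub.ALU;beq.BR ; pair
t=4 i6+i7:and.ALU;sub.ALU ; pair
t=5 i8+i9:xor.ALU;add.ALU ; pair
t=6 i10:st.MEM ; no-port MEM/MEM
t=7 i11+i12:st.MEM;add.ALU ; pair
t=8 i13:mulh.MUL ; tail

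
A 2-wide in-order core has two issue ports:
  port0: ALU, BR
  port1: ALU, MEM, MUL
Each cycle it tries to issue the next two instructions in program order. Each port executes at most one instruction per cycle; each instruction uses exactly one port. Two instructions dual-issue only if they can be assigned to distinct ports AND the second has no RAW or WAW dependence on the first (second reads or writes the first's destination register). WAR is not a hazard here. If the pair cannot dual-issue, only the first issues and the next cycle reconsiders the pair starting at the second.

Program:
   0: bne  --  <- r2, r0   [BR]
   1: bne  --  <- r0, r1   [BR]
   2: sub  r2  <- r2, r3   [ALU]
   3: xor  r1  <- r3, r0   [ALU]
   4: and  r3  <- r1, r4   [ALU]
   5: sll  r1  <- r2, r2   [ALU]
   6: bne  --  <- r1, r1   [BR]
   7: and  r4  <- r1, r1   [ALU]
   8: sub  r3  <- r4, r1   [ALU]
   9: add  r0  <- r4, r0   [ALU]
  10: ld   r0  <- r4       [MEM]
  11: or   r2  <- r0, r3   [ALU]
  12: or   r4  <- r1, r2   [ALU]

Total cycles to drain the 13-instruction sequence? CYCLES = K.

CYCLES = 9

#0 head=0: bne i0 no-port BR/BR
#1 head=1: bne;sub i1,i2 2-wide
#2 head=3: xor i3 RAW r1
#3 head=4: and;sll i4,i5 2-wide
#4 head=6: bne;and i6,i7 2-wide
#5 head=8: sub;add i8,i9 2-wide
#6 head=10: ld i10 RAW r0
#7 head=11: or i11 RAW r2
#8 head=12: or i12 tail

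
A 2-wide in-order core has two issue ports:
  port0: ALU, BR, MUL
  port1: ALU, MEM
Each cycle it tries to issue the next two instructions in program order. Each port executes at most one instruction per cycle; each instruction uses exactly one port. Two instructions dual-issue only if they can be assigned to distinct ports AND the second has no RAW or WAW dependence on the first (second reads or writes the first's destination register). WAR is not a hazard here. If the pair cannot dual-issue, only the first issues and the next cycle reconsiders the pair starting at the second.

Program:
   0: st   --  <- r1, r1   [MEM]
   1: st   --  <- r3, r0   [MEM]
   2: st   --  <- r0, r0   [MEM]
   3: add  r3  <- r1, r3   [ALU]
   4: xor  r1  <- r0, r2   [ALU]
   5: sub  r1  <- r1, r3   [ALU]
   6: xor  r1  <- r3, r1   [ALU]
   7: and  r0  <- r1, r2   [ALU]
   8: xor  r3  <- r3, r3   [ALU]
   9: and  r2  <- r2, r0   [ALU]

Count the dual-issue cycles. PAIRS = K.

PAIRS = 2

[0] i0  st  -- no-port MEM/MEM
[1] i1  st  -- no-port MEM/MEM
[2] i2/i3  st add  -- dual
[3] i4  xor  -- RAW+WAW r1
[4] i5  sub  -- RAW+WAW r1
[5] i6  xor  -- RAW r1
[6] i7/i8  and xor  -- dual
[7] i9  and  -- tail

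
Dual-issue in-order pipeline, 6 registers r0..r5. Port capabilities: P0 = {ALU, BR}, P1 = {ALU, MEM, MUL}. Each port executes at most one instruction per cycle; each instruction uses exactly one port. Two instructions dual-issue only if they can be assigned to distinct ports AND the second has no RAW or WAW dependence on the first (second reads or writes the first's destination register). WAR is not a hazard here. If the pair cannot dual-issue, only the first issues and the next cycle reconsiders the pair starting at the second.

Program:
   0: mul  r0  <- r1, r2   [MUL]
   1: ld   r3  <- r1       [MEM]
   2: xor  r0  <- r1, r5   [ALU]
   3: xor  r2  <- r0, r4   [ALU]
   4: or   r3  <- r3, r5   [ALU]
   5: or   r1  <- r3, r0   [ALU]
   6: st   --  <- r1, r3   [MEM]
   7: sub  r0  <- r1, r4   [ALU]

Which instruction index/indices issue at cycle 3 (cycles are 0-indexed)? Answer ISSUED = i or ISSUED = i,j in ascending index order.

ISSUED = 5

0. mul @i0  | no-port MUL/MEM
1. ld;xor @i1/i2  | pair
2. xor;or @i3/i4  | pair
3. or @i5  | RAW r1
4. st;sub @i6/i7  | pair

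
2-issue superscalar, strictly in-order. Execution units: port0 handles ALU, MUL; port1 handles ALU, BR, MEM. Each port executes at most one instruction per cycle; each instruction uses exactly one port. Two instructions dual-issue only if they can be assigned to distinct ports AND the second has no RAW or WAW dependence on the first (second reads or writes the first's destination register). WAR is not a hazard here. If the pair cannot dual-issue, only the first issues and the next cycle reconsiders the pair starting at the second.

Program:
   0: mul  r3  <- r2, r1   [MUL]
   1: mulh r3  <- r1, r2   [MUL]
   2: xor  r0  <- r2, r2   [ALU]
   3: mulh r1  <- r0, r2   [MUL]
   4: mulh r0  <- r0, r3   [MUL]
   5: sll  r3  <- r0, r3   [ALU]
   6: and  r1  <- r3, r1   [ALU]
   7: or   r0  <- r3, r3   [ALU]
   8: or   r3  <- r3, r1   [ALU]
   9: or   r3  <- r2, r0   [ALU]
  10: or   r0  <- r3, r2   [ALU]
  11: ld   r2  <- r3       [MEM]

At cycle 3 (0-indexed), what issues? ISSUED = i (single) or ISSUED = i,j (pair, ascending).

ISSUED = 4

0. mul.MUL @i0  | no-port MUL/MUL
1. mulh.MUL/xor.ALU @i1&i2  | pair
2. mulh.MUL @i3  | no-port MUL/MUL
3. mulh.MUL @i4  | RAW r0
4. sll.ALU @i5  | RAW r3
5. and.ALU/or.ALU @i6&i7  | pair
6. or.ALU @i8  | WAW r3
7. or.ALU @i9  | RAW r3
8. or.ALU/ld.MEM @i10&i11  | pair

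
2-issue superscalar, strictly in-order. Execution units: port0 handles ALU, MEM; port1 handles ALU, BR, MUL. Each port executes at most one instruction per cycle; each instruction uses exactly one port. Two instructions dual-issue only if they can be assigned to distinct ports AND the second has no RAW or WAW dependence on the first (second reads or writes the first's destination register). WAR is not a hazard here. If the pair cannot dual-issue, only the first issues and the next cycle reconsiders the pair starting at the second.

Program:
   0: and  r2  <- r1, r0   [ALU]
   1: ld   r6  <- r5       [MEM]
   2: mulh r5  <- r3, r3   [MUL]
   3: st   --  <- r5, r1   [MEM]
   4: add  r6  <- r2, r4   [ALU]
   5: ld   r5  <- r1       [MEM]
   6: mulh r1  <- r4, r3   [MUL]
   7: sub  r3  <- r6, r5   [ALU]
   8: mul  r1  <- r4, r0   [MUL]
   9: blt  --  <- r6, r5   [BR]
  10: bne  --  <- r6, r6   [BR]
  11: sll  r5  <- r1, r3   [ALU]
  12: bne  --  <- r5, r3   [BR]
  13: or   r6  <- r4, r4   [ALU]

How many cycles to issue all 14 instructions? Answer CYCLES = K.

CYCLES = 8

#0 head=0: and;ld i0+i1 2-wide
#1 head=2: mulh i2 RAW r5
#2 head=3: st;add i3+i4 2-wide
#3 head=5: ld;mulh i5+i6 2-wide
#4 head=7: sub;mul i7+i8 2-wide
#5 head=9: blt i9 no-port BR/BR
#6 head=10: bne;sll i10+i11 2-wide
#7 head=12: bne;or i12+i13 2-wide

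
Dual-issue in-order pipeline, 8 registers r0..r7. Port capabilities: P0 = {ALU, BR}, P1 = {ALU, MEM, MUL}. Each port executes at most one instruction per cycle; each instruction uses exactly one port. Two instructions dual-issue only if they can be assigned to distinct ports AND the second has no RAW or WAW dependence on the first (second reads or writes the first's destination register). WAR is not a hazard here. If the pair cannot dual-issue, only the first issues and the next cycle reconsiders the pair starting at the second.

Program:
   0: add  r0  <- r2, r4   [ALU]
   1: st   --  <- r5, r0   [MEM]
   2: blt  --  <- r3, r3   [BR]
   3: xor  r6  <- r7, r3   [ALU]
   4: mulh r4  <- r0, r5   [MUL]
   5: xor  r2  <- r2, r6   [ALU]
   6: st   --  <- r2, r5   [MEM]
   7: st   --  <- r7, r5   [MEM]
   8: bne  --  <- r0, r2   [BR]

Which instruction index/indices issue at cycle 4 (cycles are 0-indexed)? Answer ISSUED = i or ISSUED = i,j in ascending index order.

ISSUED = 6

#0 head=0: add i0 RAW r0
#1 head=1: st blt i1,i2 2-wide
#2 head=3: xor mulh i3,i4 2-wide
#3 head=5: xor i5 RAW r2
#4 head=6: st i6 no-port MEM/MEM
#5 head=7: st bne i7,i8 2-wide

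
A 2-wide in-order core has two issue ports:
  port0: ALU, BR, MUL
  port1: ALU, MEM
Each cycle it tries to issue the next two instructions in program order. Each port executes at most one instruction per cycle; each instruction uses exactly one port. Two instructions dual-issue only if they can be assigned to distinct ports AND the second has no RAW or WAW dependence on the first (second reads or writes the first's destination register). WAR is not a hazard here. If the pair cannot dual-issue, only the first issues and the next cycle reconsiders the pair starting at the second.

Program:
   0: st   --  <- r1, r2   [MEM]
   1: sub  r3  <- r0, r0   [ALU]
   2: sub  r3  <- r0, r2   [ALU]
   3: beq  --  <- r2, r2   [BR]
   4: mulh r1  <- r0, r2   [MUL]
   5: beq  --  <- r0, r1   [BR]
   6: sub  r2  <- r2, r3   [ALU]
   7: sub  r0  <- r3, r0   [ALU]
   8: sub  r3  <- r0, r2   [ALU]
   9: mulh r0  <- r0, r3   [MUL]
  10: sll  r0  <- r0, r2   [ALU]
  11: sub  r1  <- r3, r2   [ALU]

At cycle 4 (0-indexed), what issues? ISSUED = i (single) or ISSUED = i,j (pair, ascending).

#0 head=0: st.MEM/sub.ALU i0,i1 dual
#1 head=2: sub.ALU/beq.BR i2,i3 dual
#2 head=4: mulh.MUL i4 no-port MUL/BR
#3 head=5: beq.BR/sub.ALU i5,i6 dual
#4 head=7: sub.ALU i7 RAW r0
#5 head=8: sub.ALU i8 RAW r3
#6 head=9: mulh.MUL i9 RAW+WAW r0
#7 head=10: sll.ALU/sub.ALU i10,i11 dual

ISSUED = 7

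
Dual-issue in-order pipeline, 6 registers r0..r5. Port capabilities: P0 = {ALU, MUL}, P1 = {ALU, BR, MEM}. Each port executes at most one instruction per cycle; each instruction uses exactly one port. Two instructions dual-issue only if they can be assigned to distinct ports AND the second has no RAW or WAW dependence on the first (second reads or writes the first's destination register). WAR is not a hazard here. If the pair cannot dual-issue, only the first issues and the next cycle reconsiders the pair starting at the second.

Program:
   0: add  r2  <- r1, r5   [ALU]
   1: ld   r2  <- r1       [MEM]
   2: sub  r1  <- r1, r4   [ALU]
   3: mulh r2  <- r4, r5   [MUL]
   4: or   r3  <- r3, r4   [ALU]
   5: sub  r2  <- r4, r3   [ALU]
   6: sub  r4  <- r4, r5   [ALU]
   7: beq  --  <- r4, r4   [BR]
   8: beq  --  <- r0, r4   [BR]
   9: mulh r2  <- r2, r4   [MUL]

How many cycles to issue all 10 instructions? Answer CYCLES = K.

[0] i0  add  -- WAW r2
[1] i1/i2  ld+sub  -- 2-wide
[2] i3/i4  mulh+or  -- 2-wide
[3] i5/i6  sub+sub  -- 2-wide
[4] i7  beq  -- no-port BR/BR
[5] i8/i9  beq+mulh  -- 2-wide

CYCLES = 6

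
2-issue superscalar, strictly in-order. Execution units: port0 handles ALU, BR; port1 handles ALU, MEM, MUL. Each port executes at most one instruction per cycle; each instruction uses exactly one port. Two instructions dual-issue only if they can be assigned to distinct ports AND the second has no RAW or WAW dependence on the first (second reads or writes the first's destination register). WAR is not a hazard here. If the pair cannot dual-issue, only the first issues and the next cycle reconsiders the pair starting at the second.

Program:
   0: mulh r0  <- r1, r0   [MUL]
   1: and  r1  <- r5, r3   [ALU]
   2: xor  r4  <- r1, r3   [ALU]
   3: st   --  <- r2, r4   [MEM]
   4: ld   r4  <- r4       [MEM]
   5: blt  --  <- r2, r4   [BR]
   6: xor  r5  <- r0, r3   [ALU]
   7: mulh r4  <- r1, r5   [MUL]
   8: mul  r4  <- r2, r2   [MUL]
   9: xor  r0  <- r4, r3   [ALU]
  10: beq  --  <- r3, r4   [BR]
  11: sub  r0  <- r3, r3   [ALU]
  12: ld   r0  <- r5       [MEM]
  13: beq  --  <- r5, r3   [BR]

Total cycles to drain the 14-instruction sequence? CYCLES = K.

CYCLES = 10

  cy0 -> i0&i1 (mulh.MUL/and.ALU) 2-wide
  cy1 -> i2 (xor.ALU) RAW r4
  cy2 -> i3 (st.MEM) no-port MEM/MEM
  cy3 -> i4 (ld.MEM) RAW r4
  cy4 -> i5&i6 (blt.BR/xor.ALU) 2-wide
  cy5 -> i7 (mulh.MUL) no-port MUL/MUL
  cy6 -> i8 (mul.MUL) RAW r4
  cy7 -> i9&i10 (xor.ALU/beq.BR) 2-wide
  cy8 -> i11 (sub.ALU) WAW r0
  cy9 -> i12&i13 (ld.MEM/beq.BR) 2-wide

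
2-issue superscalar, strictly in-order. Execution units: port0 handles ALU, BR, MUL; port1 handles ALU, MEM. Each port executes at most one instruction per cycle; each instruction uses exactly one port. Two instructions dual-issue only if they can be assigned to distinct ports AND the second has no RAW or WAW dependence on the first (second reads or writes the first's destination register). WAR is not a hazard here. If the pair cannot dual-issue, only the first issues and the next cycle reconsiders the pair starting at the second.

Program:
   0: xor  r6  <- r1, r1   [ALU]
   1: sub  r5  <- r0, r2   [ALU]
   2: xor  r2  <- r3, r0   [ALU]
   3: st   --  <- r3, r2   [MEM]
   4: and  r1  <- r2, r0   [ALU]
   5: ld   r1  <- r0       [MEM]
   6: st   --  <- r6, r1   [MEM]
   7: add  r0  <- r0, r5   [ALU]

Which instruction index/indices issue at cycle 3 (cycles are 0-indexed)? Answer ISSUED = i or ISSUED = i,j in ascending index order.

#0 head=0: xor;sub i0,i1 dual
#1 head=2: xor i2 RAW r2
#2 head=3: st;and i3,i4 dual
#3 head=5: ld i5 no-port MEM/MEM
#4 head=6: st;add i6,i7 dual

ISSUED = 5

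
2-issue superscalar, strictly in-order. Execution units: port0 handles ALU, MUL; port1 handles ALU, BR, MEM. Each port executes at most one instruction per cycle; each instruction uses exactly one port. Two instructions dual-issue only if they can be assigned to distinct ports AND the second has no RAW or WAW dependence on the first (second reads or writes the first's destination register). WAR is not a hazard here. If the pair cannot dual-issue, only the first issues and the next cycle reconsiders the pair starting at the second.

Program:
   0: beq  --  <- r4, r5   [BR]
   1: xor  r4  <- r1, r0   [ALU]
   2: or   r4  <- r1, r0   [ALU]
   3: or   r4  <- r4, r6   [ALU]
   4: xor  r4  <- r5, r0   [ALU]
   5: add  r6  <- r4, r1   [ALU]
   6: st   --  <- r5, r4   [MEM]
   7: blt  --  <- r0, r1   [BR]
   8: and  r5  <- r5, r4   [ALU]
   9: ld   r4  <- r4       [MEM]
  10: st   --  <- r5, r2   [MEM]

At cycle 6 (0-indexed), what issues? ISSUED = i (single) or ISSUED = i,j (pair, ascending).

[0] i0&i1  beq.BR/xor.ALU  -- dual
[1] i2  or.ALU  -- RAW+WAW r4
[2] i3  or.ALU  -- WAW r4
[3] i4  xor.ALU  -- RAW r4
[4] i5&i6  add.ALU/st.MEM  -- dual
[5] i7&i8  blt.BR/and.ALU  -- dual
[6] i9  ld.MEM  -- no-port MEM/MEM
[7] i10  st.MEM  -- tail

ISSUED = 9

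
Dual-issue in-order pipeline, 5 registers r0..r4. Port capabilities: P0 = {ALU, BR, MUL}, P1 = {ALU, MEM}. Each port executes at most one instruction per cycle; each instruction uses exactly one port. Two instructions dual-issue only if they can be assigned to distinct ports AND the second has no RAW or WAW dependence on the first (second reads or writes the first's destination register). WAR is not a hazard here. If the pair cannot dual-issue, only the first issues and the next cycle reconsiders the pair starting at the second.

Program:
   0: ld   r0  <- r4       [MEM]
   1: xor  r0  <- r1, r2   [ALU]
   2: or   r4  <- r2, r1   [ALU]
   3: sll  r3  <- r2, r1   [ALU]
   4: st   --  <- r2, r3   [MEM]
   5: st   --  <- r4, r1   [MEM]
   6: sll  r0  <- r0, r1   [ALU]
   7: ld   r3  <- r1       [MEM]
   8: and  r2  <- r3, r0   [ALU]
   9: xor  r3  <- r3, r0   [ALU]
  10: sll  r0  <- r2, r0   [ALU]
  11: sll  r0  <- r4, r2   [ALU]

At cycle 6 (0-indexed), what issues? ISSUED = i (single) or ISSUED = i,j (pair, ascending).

  cy0 -> i0 (ld) WAW r0
  cy1 -> i1/i2 (xor+or) 2-wide
  cy2 -> i3 (sll) RAW r3
  cy3 -> i4 (st) no-port MEM/MEM
  cy4 -> i5/i6 (st+sll) 2-wide
  cy5 -> i7 (ld) RAW r3
  cy6 -> i8/i9 (and+xor) 2-wide
  cy7 -> i10 (sll) WAW r0
  cy8 -> i11 (sll) tail

ISSUED = 8,9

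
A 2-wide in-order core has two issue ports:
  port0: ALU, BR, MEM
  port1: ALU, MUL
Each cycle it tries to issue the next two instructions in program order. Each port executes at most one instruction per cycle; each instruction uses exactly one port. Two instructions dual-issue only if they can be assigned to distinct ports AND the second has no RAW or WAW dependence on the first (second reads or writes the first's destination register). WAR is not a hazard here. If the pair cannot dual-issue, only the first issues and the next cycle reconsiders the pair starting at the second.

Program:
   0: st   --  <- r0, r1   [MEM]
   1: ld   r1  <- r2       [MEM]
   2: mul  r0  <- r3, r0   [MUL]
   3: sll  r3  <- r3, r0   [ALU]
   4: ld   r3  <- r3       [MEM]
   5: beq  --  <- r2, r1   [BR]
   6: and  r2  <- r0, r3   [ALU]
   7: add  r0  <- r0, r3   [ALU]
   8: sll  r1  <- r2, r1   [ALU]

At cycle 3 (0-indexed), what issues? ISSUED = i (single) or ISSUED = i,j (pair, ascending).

ISSUED = 4

[0] i0  st.MEM  -- no-port MEM/MEM
[1] i1,i2  ld.MEM+mul.MUL  -- dual
[2] i3  sll.ALU  -- RAW+WAW r3
[3] i4  ld.MEM  -- no-port MEM/BR
[4] i5,i6  beq.BR+and.ALU  -- dual
[5] i7,i8  add.ALU+sll.ALU  -- dual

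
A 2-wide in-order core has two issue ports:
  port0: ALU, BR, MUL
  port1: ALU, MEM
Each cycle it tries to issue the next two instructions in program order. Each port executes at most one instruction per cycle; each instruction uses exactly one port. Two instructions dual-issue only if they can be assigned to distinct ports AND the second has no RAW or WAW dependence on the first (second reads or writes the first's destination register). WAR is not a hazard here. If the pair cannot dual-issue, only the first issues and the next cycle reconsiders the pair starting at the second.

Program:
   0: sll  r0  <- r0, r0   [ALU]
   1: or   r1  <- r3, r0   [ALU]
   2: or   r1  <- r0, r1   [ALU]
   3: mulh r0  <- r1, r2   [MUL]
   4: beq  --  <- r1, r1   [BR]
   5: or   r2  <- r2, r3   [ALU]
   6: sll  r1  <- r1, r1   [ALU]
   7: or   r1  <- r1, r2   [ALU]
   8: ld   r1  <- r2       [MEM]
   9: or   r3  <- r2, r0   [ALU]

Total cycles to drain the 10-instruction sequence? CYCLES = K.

CYCLES = 8

0. sll.ALU @i0  | RAW r0
1. or.ALU @i1  | RAW+WAW r1
2. or.ALU @i2  | RAW r1
3. mulh.MUL @i3  | no-port MUL/BR
4. beq.BR;or.ALU @i4/i5  | 2-wide
5. sll.ALU @i6  | RAW+WAW r1
6. or.ALU @i7  | WAW r1
7. ld.MEM;or.ALU @i8/i9  | 2-wide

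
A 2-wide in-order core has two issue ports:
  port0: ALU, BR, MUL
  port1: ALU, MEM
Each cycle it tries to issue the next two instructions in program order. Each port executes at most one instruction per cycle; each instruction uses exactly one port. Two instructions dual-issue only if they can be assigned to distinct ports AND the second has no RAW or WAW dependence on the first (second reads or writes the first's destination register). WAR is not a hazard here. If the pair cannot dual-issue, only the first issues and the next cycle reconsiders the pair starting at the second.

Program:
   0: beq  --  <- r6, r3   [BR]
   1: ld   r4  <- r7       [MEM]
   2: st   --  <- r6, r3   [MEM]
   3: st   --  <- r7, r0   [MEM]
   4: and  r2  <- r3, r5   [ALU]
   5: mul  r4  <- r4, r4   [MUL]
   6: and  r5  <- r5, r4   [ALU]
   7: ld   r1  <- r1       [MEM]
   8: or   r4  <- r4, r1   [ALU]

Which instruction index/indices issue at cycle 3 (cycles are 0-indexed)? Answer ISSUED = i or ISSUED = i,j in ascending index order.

t=0 i0/i1:beq.BR/ld.MEM ; 2-wide
t=1 i2:st.MEM ; no-port MEM/MEM
t=2 i3/i4:st.MEM/and.ALU ; 2-wide
t=3 i5:mul.MUL ; RAW r4
t=4 i6/i7:and.ALU/ld.MEM ; 2-wide
t=5 i8:or.ALU ; tail

ISSUED = 5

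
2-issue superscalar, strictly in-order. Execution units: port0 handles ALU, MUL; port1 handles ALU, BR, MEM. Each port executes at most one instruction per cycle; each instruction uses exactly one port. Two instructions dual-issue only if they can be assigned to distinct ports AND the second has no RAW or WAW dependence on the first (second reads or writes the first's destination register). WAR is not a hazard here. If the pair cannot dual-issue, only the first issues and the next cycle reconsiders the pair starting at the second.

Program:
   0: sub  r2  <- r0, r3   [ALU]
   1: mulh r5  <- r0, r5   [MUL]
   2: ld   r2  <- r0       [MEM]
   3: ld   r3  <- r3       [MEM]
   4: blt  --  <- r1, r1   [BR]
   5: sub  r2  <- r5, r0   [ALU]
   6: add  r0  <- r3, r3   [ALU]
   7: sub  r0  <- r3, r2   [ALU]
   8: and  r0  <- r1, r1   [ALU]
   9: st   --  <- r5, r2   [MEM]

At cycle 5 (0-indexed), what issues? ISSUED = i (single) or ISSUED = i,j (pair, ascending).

ISSUED = 7

0. sub;mulh @i0+i1  | 2-wide
1. ld @i2  | no-port MEM/MEM
2. ld @i3  | no-port MEM/BR
3. blt;sub @i4+i5  | 2-wide
4. add @i6  | WAW r0
5. sub @i7  | WAW r0
6. and;st @i8+i9  | 2-wide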